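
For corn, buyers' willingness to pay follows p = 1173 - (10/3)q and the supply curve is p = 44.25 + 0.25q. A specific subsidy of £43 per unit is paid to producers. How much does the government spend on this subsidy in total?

Pre-subsidy: 1173 - (10/3)q = 44.25 + 0.25q gives q* = 315 and p* = 123.
With the subsidy, sellers receive ps = pb + 43 for each unit, where pb is the price buyers pay.
On the curves, pb = 1173 - (10/3)q and ps = 44.25 + 0.25q; the wedge ps − pb = 43 gives 44.25 + 0.25q − (1173 - (10/3)q) = 43, so q' = 327.
Then pb = 1173 − (10/3)·327 = 83 and ps = 44.25 + 0.25·327 = 126.
Government outlay = subsidy × quantity = 43 × 327 = 14061.

Government cost = £14061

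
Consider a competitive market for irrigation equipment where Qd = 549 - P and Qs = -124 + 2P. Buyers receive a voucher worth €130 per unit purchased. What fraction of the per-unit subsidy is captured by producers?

Producer share = 1/3

Pre-subsidy: 549 - P = -124 + 2P gives P* = 673/3, Q* = 974/3.
With the rebate, buyers effectively pay Pb = Ps − 130, where Ps is the price sellers receive.
Demand in terms of Ps becomes Qd = 549 − 1(Ps − 130) = 679 - Ps. Setting this equal to supply: 679 - Ps = -124 + 2Ps, so Ps = 803/3.
Buyers pay Pb = 803/3 − 130 = 413/3; Q' = -124 + 2·(803/3) = 1234/3.
Buyers' price falls by P* − Pb = 673/3 − 413/3 = 260/3; sellers' price rises by Ps − P* = 803/3 − 673/3 = 130/3.
So producers capture (130/3)/130 = 1/3 of each unit of subsidy.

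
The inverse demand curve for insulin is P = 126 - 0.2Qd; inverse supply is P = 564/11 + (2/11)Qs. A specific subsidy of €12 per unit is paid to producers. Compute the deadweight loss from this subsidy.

Deadweight loss = 1320/7

Pre-subsidy: 126 - 0.2Q = 564/11 + (2/11)Q gives Q* = 1370/7 and P* = 608/7.
With the subsidy, sellers receive Ps = Pb + 12 for each unit, where Pb is the price buyers pay.
On the curves, Pb = 126 - 0.2Q and Ps = 564/11 + (2/11)Q; the wedge Ps − Pb = 12 gives 564/11 + (2/11)Q − (126 - 0.2Q) = 12, so Q' = 1590/7.
Then Pb = 126 − 0.2·(1590/7) = 564/7 and Ps = 564/11 + (2/11)·(1590/7) = 648/7.
The subsidy expands output by 1590/7 − 1370/7 = 220/7 past the efficient level; on those units the gap between marginal cost and willingness to pay runs from 0 up to 12.
DWL = ½ × 12 × 220/7 = 1320/7.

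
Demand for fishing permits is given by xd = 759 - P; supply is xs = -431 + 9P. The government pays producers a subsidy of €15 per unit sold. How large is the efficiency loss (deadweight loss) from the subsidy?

Pre-subsidy: 759 - P = -431 + 9P gives P* = 119, x* = 640.
With the subsidy, sellers receive Ps = Pb + 15 for each unit, where Pb is the price buyers pay.
Supply in terms of Pb becomes xs = -431 + 9(Pb + 15) = -296 + 9Pb. Setting this equal to demand: 759 - Pb = -296 + 9Pb, so Pb = 105.5.
Sellers receive Ps = 105.5 + 15 = 120.5; x' = 759 − 1·105.5 = 653.5.
The subsidy expands output by 653.5 − 640 = 13.5 past the efficient level; on those units the gap between marginal cost and willingness to pay runs from 0 up to 15.
DWL = ½ × 15 × 13.5 = 101.25.

Deadweight loss = €101.25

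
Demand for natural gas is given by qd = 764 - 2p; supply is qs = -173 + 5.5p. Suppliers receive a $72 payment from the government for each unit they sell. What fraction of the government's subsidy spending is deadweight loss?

DWL / government spending = 99/1162

Pre-subsidy: 764 - 2p = -173 + 5.5p gives p* = 1874/15, q* = 7712/15.
With the subsidy, sellers receive ps = pb + 72 for each unit, where pb is the price buyers pay.
Supply in terms of pb becomes qs = -173 + 5.5(pb + 72) = 223 + 5.5pb. Setting this equal to demand: 764 - 2pb = 223 + 5.5pb, so pb = 1082/15.
Sellers receive ps = 1082/15 + 72 = 2162/15; q' = 764 − 2·(1082/15) = 9296/15.
ΔCS = ½(7712/15 + 9296/15)(1874/15 − 1082/15) = 29934.08; ΔPS = ½(7712/15 + 9296/15)(2162/15 − 1874/15) = 10885.12.
Government spending = 72 × 9296/15 = 44620.8.
DWL = ½ × 72 × (9296/15 − 7712/15) = 3801.6; fraction = 3801.6 / 44620.8 = 99/1162.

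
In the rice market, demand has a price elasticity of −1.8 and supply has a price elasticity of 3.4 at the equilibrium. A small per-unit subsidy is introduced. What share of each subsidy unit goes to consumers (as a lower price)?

Consumer share = 17/26

For a small subsidy around the equilibrium, the benefit split depends on the relative slopes, which at a point are proportional to the elasticities.
Buyer share = εs/(εs + |εd|) = 3.4/(3.4 + 1.8) = 17/26; seller share = |εd|/(εs + |εd|) = 9/26.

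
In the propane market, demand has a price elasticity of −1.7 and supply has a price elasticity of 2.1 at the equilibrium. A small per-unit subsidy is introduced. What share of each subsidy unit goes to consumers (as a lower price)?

Consumer share = 21/38

For a small subsidy around the equilibrium, the benefit split depends on the relative slopes, which at a point are proportional to the elasticities.
Buyer share = εs/(εs + |εd|) = 2.1/(2.1 + 1.7) = 21/38; seller share = |εd|/(εs + |εd|) = 17/38.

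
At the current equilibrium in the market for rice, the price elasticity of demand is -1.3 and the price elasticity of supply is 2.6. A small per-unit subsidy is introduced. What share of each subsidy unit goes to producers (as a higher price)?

Producer share = 1/3

For a small subsidy around the equilibrium, the benefit split depends on the relative slopes, which at a point are proportional to the elasticities.
Buyer share = εs/(εs + |εd|) = 2.6/(2.6 + 1.3) = 2/3; seller share = |εd|/(εs + |εd|) = 1/3.
So producers capture 1/3 of the subsidy.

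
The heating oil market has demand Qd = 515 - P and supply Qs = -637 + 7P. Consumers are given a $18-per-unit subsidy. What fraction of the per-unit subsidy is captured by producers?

Pre-subsidy: 515 - P = -637 + 7P gives P* = 144, Q* = 371.
With the rebate, buyers effectively pay Pb = Ps − 18, where Ps is the price sellers receive.
Demand in terms of Ps becomes Qd = 515 − 1(Ps − 18) = 533 - Ps. Setting this equal to supply: 533 - Ps = -637 + 7Ps, so Ps = 146.25.
Buyers pay Pb = 146.25 − 18 = 128.25; Q' = -637 + 7·146.25 = 386.75.
Buyers' price falls by P* − Pb = 144 − 128.25 = 15.75; sellers' price rises by Ps − P* = 146.25 − 144 = 2.25.
So producers capture 2.25/18 = 0.125 of each unit of subsidy.

Producer share = 0.125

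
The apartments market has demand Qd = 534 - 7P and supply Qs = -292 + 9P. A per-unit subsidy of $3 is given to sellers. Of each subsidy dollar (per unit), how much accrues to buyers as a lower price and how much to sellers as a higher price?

Pre-subsidy: 534 - 7P = -292 + 9P gives P* = 51.625, Q* = 172.625.
With the subsidy, sellers receive Ps = Pb + 3 for each unit, where Pb is the price buyers pay.
Supply in terms of Pb becomes Qs = -292 + 9(Pb + 3) = -265 + 9Pb. Setting this equal to demand: 534 - 7Pb = -265 + 9Pb, so Pb = 49.9375.
Sellers receive Ps = 49.9375 + 3 = 52.9375; Q' = 534 − 7·49.9375 = 184.4375.
Buyers' price falls by P* − Pb = 51.625 − 49.9375 = 1.6875; sellers' price rises by Ps − P* = 52.9375 − 51.625 = 1.3125.

Buyers gain $1.6875 per unit; sellers gain $1.3125 per unit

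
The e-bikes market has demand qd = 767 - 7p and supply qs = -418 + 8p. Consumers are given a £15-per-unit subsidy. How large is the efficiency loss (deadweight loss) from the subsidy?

Deadweight loss = £420

Pre-subsidy: 767 - 7p = -418 + 8p gives p* = 79, q* = 214.
With the rebate, buyers effectively pay pb = ps − 15, where ps is the price sellers receive.
Demand in terms of ps becomes qd = 767 − 7(ps − 15) = 872 - 7ps. Setting this equal to supply: 872 - 7ps = -418 + 8ps, so ps = 86.
Buyers pay pb = 86 − 15 = 71; q' = -418 + 8·86 = 270.
The subsidy expands output by 270 − 214 = 56 past the efficient level; on those units the gap between marginal cost and willingness to pay runs from 0 up to 15.
DWL = ½ × 15 × 56 = 420.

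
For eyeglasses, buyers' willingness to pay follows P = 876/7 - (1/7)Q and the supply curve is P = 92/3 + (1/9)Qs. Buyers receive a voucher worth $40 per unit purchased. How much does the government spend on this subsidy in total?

Government cost = $21180

Pre-subsidy: 876/7 - (1/7)Q = 92/3 + (1/9)Q gives Q* = 372 and P* = 72.
With the rebate, buyers effectively pay Pb = Ps − 40, where Ps is the price sellers receive.
On the curves, Pb = 876/7 - (1/7)Q and Ps = 92/3 + (1/9)Q; the wedge Ps − Pb = 40 gives 92/3 + (1/9)Q − (876/7 - (1/7)Q) = 40, so Q' = 529.5.
Then Pb = 876/7 − (1/7)·529.5 = 49.5 and Ps = 92/3 + (1/9)·529.5 = 89.5.
Government outlay = subsidy × quantity = 40 × 529.5 = 21180.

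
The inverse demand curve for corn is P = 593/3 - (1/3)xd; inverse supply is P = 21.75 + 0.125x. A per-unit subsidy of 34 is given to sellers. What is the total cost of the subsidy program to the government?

Pre-subsidy: 593/3 - (1/3)x = 21.75 + 0.125x gives x* = 4222/11 and P* = 767/11.
With the subsidy, sellers receive Ps = Pb + 34 for each unit, where Pb is the price buyers pay.
On the curves, Pb = 593/3 - (1/3)x and Ps = 21.75 + 0.125x; the wedge Ps − Pb = 34 gives 21.75 + 0.125x − (593/3 - (1/3)x) = 34, so x' = 458.
Then Pb = 593/3 − (1/3)·458 = 45 and Ps = 21.75 + 0.125·458 = 79.
Government outlay = subsidy × quantity = 34 × 458 = 15572.

Government cost = 15572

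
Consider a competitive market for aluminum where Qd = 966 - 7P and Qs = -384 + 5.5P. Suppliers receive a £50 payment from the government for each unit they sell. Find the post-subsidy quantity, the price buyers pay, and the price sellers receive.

Pre-subsidy: 966 - 7P = -384 + 5.5P gives P* = 108, Q* = 210.
With the subsidy, sellers receive Ps = Pb + 50 for each unit, where Pb is the price buyers pay.
Supply in terms of Pb becomes Qs = -384 + 5.5(Pb + 50) = -109 + 5.5Pb. Setting this equal to demand: 966 - 7Pb = -109 + 5.5Pb, so Pb = 86.
Sellers receive Ps = 86 + 50 = 136; Q' = 966 − 7·86 = 364.

Q' = 364; buyers pay £86; sellers receive £136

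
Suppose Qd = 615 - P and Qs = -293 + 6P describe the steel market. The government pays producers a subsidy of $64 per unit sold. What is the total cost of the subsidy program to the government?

Government cost = 241984/7

Pre-subsidy: 615 - P = -293 + 6P gives P* = 908/7, Q* = 3397/7.
With the subsidy, sellers receive Ps = Pb + 64 for each unit, where Pb is the price buyers pay.
Supply in terms of Pb becomes Qs = -293 + 6(Pb + 64) = 91 + 6Pb. Setting this equal to demand: 615 - Pb = 91 + 6Pb, so Pb = 524/7.
Sellers receive Ps = 524/7 + 64 = 972/7; Q' = 615 − 1·(524/7) = 3781/7.
Government outlay = subsidy × quantity = 64 × 3781/7 = 241984/7.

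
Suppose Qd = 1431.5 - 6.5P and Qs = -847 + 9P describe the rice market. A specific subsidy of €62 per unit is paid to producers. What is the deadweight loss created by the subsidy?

Pre-subsidy: 1431.5 - 6.5P = -847 + 9P gives P* = 147, Q* = 476.
With the subsidy, sellers receive Ps = Pb + 62 for each unit, where Pb is the price buyers pay.
Supply in terms of Pb becomes Qs = -847 + 9(Pb + 62) = -289 + 9Pb. Setting this equal to demand: 1431.5 - 6.5Pb = -289 + 9Pb, so Pb = 111.
Sellers receive Ps = 111 + 62 = 173; Q' = 1431.5 − 6.5·111 = 710.
The subsidy expands output by 710 − 476 = 234 past the efficient level; on those units the gap between marginal cost and willingness to pay runs from 0 up to 62.
DWL = ½ × 62 × 234 = 7254.

Deadweight loss = €7254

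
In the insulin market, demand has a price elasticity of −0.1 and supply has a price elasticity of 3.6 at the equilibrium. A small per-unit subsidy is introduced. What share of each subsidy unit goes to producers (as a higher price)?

Producer share = 1/37

For a small subsidy around the equilibrium, the benefit split depends on the relative slopes, which at a point are proportional to the elasticities.
Buyer share = εs/(εs + |εd|) = 3.6/(3.6 + 0.1) = 36/37; seller share = |εd|/(εs + |εd|) = 1/37.
So producers capture 1/37 of the subsidy.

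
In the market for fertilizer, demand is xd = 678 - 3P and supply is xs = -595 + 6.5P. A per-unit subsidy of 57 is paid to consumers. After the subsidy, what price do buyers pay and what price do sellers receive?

Pre-subsidy: 678 - 3P = -595 + 6.5P gives P* = 134, x* = 276.
With the rebate, buyers effectively pay Pb = Ps − 57, where Ps is the price sellers receive.
Demand in terms of Ps becomes xd = 678 − 3(Ps − 57) = 849 - 3Ps. Setting this equal to supply: 849 - 3Ps = -595 + 6.5Ps, so Ps = 152.
Buyers pay Pb = 152 − 57 = 95; x' = -595 + 6.5·152 = 393.

Buyers pay 95; sellers receive 152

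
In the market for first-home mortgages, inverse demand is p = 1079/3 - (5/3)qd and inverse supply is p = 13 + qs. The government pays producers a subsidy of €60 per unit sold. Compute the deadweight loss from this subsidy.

Pre-subsidy: 1079/3 - (5/3)q = 13 + q gives q* = 130 and p* = 143.
With the subsidy, sellers receive ps = pb + 60 for each unit, where pb is the price buyers pay.
On the curves, pb = 1079/3 - (5/3)q and ps = 13 + q; the wedge ps − pb = 60 gives 13 + q − (1079/3 - (5/3)q) = 60, so q' = 152.5.
Then pb = 1079/3 − (5/3)·152.5 = 105.5 and ps = 13 + 1·152.5 = 165.5.
The subsidy expands output by 152.5 − 130 = 22.5 past the efficient level; on those units the gap between marginal cost and willingness to pay runs from 0 up to 60.
DWL = ½ × 60 × 22.5 = 675.

Deadweight loss = €675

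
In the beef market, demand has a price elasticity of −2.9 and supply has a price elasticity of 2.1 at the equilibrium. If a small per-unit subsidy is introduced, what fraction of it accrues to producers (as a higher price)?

Producer share = 0.58

For a small subsidy around the equilibrium, the benefit split depends on the relative slopes, which at a point are proportional to the elasticities.
Buyer share = εs/(εs + |εd|) = 2.1/(2.1 + 2.9) = 0.42; seller share = |εd|/(εs + |εd|) = 0.58.
So producers capture 0.58 of the subsidy.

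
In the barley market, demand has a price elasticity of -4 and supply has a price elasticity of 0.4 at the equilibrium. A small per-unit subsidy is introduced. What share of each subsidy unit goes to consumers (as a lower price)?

For a small subsidy around the equilibrium, the benefit split depends on the relative slopes, which at a point are proportional to the elasticities.
Buyer share = εs/(εs + |εd|) = 0.4/(0.4 + 4) = 1/11; seller share = |εd|/(εs + |εd|) = 10/11.

Consumer share = 1/11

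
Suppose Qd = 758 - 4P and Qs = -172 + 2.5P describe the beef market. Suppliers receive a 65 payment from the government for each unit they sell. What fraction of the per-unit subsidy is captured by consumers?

Pre-subsidy: 758 - 4P = -172 + 2.5P gives P* = 1860/13, Q* = 2414/13.
With the subsidy, sellers receive Ps = Pb + 65 for each unit, where Pb is the price buyers pay.
Supply in terms of Pb becomes Qs = -172 + 2.5(Pb + 65) = -9.5 + 2.5Pb. Setting this equal to demand: 758 - 4Pb = -9.5 + 2.5Pb, so Pb = 1535/13.
Sellers receive Ps = 1535/13 + 65 = 2380/13; Q' = 758 − 4·(1535/13) = 3714/13.
Buyers' price falls by P* − Pb = 1860/13 − 1535/13 = 25; sellers' price rises by Ps − P* = 2380/13 − 1860/13 = 40.
So consumers capture 25/65 = 5/13 of each unit of subsidy.

Consumer share = 5/13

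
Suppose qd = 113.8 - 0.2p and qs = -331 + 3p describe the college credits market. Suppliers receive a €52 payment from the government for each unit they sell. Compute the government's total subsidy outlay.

Pre-subsidy: 113.8 - 0.2p = -331 + 3p gives p* = 139, q* = 86.
With the subsidy, sellers receive ps = pb + 52 for each unit, where pb is the price buyers pay.
Supply in terms of pb becomes qs = -331 + 3(pb + 52) = -175 + 3pb. Setting this equal to demand: 113.8 - 0.2pb = -175 + 3pb, so pb = 90.25.
Sellers receive ps = 90.25 + 52 = 142.25; q' = 113.8 − 0.2·90.25 = 95.75.
Government outlay = subsidy × quantity = 52 × 95.75 = 4979.

Government cost = €4979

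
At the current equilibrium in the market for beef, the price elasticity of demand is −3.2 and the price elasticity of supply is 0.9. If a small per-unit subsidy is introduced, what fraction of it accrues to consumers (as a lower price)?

For a small subsidy around the equilibrium, the benefit split depends on the relative slopes, which at a point are proportional to the elasticities.
Buyer share = εs/(εs + |εd|) = 0.9/(0.9 + 3.2) = 9/41; seller share = |εd|/(εs + |εd|) = 32/41.

Consumer share = 9/41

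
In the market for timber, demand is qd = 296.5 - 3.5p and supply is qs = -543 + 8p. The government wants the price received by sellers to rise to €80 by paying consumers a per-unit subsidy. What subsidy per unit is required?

At a seller price of 80, quantity supplied is -543 + 8·80 = 97.
Buyers absorb 97 only when they pay pb with 296.5 − 3.5·pb = 97, i.e. pb = 57.
s = ps − pb = 80 − 57 = 23.

Required subsidy s = €23 per unit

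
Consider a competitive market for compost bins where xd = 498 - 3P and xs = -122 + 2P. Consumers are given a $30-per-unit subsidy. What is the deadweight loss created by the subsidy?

Deadweight loss = $540

Pre-subsidy: 498 - 3P = -122 + 2P gives P* = 124, x* = 126.
With the rebate, buyers effectively pay Pb = Ps − 30, where Ps is the price sellers receive.
Demand in terms of Ps becomes xd = 498 − 3(Ps − 30) = 588 - 3Ps. Setting this equal to supply: 588 - 3Ps = -122 + 2Ps, so Ps = 142.
Buyers pay Pb = 142 − 30 = 112; x' = -122 + 2·142 = 162.
The subsidy expands output by 162 − 126 = 36 past the efficient level; on those units the gap between marginal cost and willingness to pay runs from 0 up to 30.
DWL = ½ × 30 × 36 = 540.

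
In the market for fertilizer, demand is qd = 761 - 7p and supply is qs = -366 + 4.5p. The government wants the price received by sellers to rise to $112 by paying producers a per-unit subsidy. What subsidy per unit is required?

At a seller price of 112, quantity supplied is -366 + 4.5·112 = 138.
Buyers absorb 138 only when they pay pb with 761 − 7·pb = 138, i.e. pb = 89.
s = ps − pb = 112 − 89 = 23.

Required subsidy s = $23 per unit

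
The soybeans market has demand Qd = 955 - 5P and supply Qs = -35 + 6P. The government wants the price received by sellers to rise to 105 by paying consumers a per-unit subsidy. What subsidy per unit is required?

Required subsidy s = 33 per unit

At a seller price of 105, quantity supplied is -35 + 6·105 = 595.
Buyers absorb 595 only when they pay Pb with 955 − 5·Pb = 595, i.e. Pb = 72.
s = Ps − Pb = 105 − 72 = 33.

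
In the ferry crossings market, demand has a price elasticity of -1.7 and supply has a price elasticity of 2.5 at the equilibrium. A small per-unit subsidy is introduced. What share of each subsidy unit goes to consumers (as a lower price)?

Consumer share = 25/42

For a small subsidy around the equilibrium, the benefit split depends on the relative slopes, which at a point are proportional to the elasticities.
Buyer share = εs/(εs + |εd|) = 2.5/(2.5 + 1.7) = 25/42; seller share = |εd|/(εs + |εd|) = 17/42.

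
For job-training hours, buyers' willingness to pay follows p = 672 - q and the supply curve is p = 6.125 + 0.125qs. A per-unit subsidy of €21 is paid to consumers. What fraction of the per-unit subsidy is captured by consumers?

Pre-subsidy: 672 - q = 6.125 + 0.125q gives q* = 5327/9 and p* = 721/9.
With the rebate, buyers effectively pay pb = ps − 21, where ps is the price sellers receive.
On the curves, pb = 672 - q and ps = 6.125 + 0.125q; the wedge ps − pb = 21 gives 6.125 + 0.125q − (672 - q) = 21, so q' = 5495/9.
Then pb = 672 − 1·(5495/9) = 553/9 and ps = 6.125 + 0.125·(5495/9) = 742/9.
Buyers' price falls by p* − pb = 721/9 − 553/9 = 56/3; sellers' price rises by ps − p* = 742/9 − 721/9 = 7/3.
So consumers capture (56/3)/21 = 8/9 of each unit of subsidy.

Consumer share = 8/9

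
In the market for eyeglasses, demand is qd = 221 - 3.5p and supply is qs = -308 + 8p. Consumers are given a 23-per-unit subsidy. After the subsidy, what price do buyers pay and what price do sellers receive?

Buyers pay 30; sellers receive 53

Pre-subsidy: 221 - 3.5p = -308 + 8p gives p* = 46, q* = 60.
With the rebate, buyers effectively pay pb = ps − 23, where ps is the price sellers receive.
Demand in terms of ps becomes qd = 221 − 3.5(ps − 23) = 301.5 - 3.5ps. Setting this equal to supply: 301.5 - 3.5ps = -308 + 8ps, so ps = 53.
Buyers pay pb = 53 − 23 = 30; q' = -308 + 8·53 = 116.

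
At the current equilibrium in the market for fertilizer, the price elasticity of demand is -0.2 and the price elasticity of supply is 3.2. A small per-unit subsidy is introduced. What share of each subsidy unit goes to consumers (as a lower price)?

For a small subsidy around the equilibrium, the benefit split depends on the relative slopes, which at a point are proportional to the elasticities.
Buyer share = εs/(εs + |εd|) = 3.2/(3.2 + 0.2) = 16/17; seller share = |εd|/(εs + |εd|) = 1/17.

Consumer share = 16/17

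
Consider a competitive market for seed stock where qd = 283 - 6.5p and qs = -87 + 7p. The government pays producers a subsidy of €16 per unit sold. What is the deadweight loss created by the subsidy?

Pre-subsidy: 283 - 6.5p = -87 + 7p gives p* = 740/27, q* = 2831/27.
With the subsidy, sellers receive ps = pb + 16 for each unit, where pb is the price buyers pay.
Supply in terms of pb becomes qs = -87 + 7(pb + 16) = 25 + 7pb. Setting this equal to demand: 283 - 6.5pb = 25 + 7pb, so pb = 172/9.
Sellers receive ps = 172/9 + 16 = 316/9; q' = 283 − 6.5·(172/9) = 1429/9.
The subsidy expands output by 1429/9 − 2831/27 = 1456/27 past the efficient level; on those units the gap between marginal cost and willingness to pay runs from 0 up to 16.
DWL = ½ × 16 × 1456/27 = 11648/27.

Deadweight loss = 11648/27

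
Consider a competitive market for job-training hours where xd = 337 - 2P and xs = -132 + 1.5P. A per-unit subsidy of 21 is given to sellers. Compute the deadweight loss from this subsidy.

Deadweight loss = 189

Pre-subsidy: 337 - 2P = -132 + 1.5P gives P* = 134, x* = 69.
With the subsidy, sellers receive Ps = Pb + 21 for each unit, where Pb is the price buyers pay.
Supply in terms of Pb becomes xs = -132 + 1.5(Pb + 21) = -100.5 + 1.5Pb. Setting this equal to demand: 337 - 2Pb = -100.5 + 1.5Pb, so Pb = 125.
Sellers receive Ps = 125 + 21 = 146; x' = 337 − 2·125 = 87.
The subsidy expands output by 87 − 69 = 18 past the efficient level; on those units the gap between marginal cost and willingness to pay runs from 0 up to 21.
DWL = ½ × 21 × 18 = 189.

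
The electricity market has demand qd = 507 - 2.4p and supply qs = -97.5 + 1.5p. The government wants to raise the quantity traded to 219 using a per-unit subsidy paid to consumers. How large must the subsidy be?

At q = 219, invert demand for the buyer price: pb = (507 − 219)/2.4 = 120; invert supply for the seller price: ps = (219 − (-97.5))/1.5 = 211.
The subsidy must fill the gap: s = ps − pb = 211 − 120 = 91.

Required subsidy s = 91 per unit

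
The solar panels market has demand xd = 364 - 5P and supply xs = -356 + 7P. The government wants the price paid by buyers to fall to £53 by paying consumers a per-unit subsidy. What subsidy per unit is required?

Required subsidy s = £12 per unit

At a buyer price of 53, quantity demanded is 364 − 5·53 = 99.
Sellers supply 99 only when they receive Ps with -356 + 7·Ps = 99, i.e. Ps = 65.
s = Ps − Pb = 65 − 53 = 12.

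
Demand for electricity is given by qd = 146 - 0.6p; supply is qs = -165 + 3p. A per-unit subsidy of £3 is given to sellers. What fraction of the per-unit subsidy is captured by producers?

Producer share = 1/6

Pre-subsidy: 146 - 0.6p = -165 + 3p gives p* = 1555/18, q* = 565/6.
With the subsidy, sellers receive ps = pb + 3 for each unit, where pb is the price buyers pay.
Supply in terms of pb becomes qs = -165 + 3(pb + 3) = -156 + 3pb. Setting this equal to demand: 146 - 0.6pb = -156 + 3pb, so pb = 755/9.
Sellers receive ps = 755/9 + 3 = 782/9; q' = 146 − 0.6·(755/9) = 287/3.
Buyers' price falls by p* − pb = 1555/18 − 755/9 = 2.5; sellers' price rises by ps − p* = 782/9 − 1555/18 = 0.5.
So producers capture 0.5/3 = 1/6 of each unit of subsidy.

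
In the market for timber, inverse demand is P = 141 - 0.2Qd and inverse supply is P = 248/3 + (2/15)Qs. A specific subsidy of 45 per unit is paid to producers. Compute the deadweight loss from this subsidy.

Pre-subsidy: 141 - 0.2Q = 248/3 + (2/15)Q gives Q* = 175 and P* = 106.
With the subsidy, sellers receive Ps = Pb + 45 for each unit, where Pb is the price buyers pay.
On the curves, Pb = 141 - 0.2Q and Ps = 248/3 + (2/15)Q; the wedge Ps − Pb = 45 gives 248/3 + (2/15)Q − (141 - 0.2Q) = 45, so Q' = 310.
Then Pb = 141 − 0.2·310 = 79 and Ps = 248/3 + (2/15)·310 = 124.
The subsidy expands output by 310 − 175 = 135 past the efficient level; on those units the gap between marginal cost and willingness to pay runs from 0 up to 45.
DWL = ½ × 45 × 135 = 3037.5.

Deadweight loss = 3037.5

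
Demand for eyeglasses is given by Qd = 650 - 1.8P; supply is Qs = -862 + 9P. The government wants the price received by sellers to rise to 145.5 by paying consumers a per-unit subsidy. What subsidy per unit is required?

Required subsidy s = 33 per unit

At a seller price of 145.5, quantity supplied is -862 + 9·145.5 = 447.5.
Buyers absorb 447.5 only when they pay Pb with 650 − 1.8·Pb = 447.5, i.e. Pb = 112.5.
s = Ps − Pb = 145.5 − 112.5 = 33.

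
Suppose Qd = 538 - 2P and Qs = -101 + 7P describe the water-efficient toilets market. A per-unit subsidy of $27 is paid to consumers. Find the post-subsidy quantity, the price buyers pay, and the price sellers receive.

Q' = 438; buyers pay $50; sellers receive $77

Pre-subsidy: 538 - 2P = -101 + 7P gives P* = 71, Q* = 396.
With the rebate, buyers effectively pay Pb = Ps − 27, where Ps is the price sellers receive.
Demand in terms of Ps becomes Qd = 538 − 2(Ps − 27) = 592 - 2Ps. Setting this equal to supply: 592 - 2Ps = -101 + 7Ps, so Ps = 77.
Buyers pay Pb = 77 − 27 = 50; Q' = -101 + 7·77 = 438.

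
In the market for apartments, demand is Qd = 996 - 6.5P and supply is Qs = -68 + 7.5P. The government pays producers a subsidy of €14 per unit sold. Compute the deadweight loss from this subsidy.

Pre-subsidy: 996 - 6.5P = -68 + 7.5P gives P* = 76, Q* = 502.
With the subsidy, sellers receive Ps = Pb + 14 for each unit, where Pb is the price buyers pay.
Supply in terms of Pb becomes Qs = -68 + 7.5(Pb + 14) = 37 + 7.5Pb. Setting this equal to demand: 996 - 6.5Pb = 37 + 7.5Pb, so Pb = 68.5.
Sellers receive Ps = 68.5 + 14 = 82.5; Q' = 996 − 6.5·68.5 = 550.75.
The subsidy expands output by 550.75 − 502 = 48.75 past the efficient level; on those units the gap between marginal cost and willingness to pay runs from 0 up to 14.
DWL = ½ × 14 × 48.75 = 341.25.

Deadweight loss = €341.25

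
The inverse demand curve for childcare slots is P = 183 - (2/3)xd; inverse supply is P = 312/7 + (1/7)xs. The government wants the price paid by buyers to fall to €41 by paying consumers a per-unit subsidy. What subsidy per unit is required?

Required subsidy s = €34 per unit

At a buyer price of 41, quantity demanded is 274.5 − 1.5·41 = 213.
Sellers supply 213 only when they receive Ps = 312/7 + (1/7)·213 = 75.
s = Ps − Pb = 75 − 41 = 34.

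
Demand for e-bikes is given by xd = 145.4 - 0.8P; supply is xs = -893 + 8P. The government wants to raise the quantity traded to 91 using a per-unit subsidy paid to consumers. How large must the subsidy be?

At x = 91, invert demand for the buyer price: Pb = (145.4 − 91)/0.8 = 68; invert supply for the seller price: Ps = (91 − (-893))/8 = 123.
The subsidy must fill the gap: s = Ps − Pb = 123 − 68 = 55.

Required subsidy s = 55 per unit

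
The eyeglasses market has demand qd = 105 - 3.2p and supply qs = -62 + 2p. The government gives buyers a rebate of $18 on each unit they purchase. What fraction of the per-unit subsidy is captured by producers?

Pre-subsidy: 105 - 3.2p = -62 + 2p gives p* = 835/26, q* = 29/13.
With the rebate, buyers effectively pay pb = ps − 18, where ps is the price sellers receive.
Demand in terms of ps becomes qd = 105 − 3.2(ps − 18) = 162.6 - 3.2ps. Setting this equal to supply: 162.6 - 3.2ps = -62 + 2ps, so ps = 1123/26.
Buyers pay pb = 1123/26 − 18 = 655/26; q' = -62 + 2·(1123/26) = 317/13.
Buyers' price falls by p* − pb = 835/26 − 655/26 = 90/13; sellers' price rises by ps − p* = 1123/26 − 835/26 = 144/13.
So producers capture (144/13)/18 = 8/13 of each unit of subsidy.

Producer share = 8/13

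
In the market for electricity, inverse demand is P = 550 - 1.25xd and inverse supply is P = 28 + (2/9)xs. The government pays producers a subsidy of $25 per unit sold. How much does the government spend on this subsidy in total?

Pre-subsidy: 550 - 1.25x = 28 + (2/9)x gives x* = 18792/53 and P* = 5660/53.
With the subsidy, sellers receive Ps = Pb + 25 for each unit, where Pb is the price buyers pay.
On the curves, Pb = 550 - 1.25x and Ps = 28 + (2/9)x; the wedge Ps − Pb = 25 gives 28 + (2/9)x − (550 - 1.25x) = 25, so x' = 19692/53.
Then Pb = 550 − 1.25·(19692/53) = 4535/53 and Ps = 28 + (2/9)·(19692/53) = 5860/53.
Government outlay = subsidy × quantity = 25 × 19692/53 = 492300/53.

Government cost = 492300/53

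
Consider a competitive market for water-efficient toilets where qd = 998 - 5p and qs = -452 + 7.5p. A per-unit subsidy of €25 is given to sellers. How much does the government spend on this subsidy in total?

Pre-subsidy: 998 - 5p = -452 + 7.5p gives p* = 116, q* = 418.
With the subsidy, sellers receive ps = pb + 25 for each unit, where pb is the price buyers pay.
Supply in terms of pb becomes qs = -452 + 7.5(pb + 25) = -264.5 + 7.5pb. Setting this equal to demand: 998 - 5pb = -264.5 + 7.5pb, so pb = 101.
Sellers receive ps = 101 + 25 = 126; q' = 998 − 5·101 = 493.
Government outlay = subsidy × quantity = 25 × 493 = 12325.

Government cost = €12325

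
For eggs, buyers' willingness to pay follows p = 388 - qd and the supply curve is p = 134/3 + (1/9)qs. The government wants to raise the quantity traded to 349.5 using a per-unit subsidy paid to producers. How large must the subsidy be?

Required subsidy s = 45 per unit

At q = 349.5, from the demand curve buyers pay pb = 388 − 1·349.5 = 38.5; from the supply curve sellers need ps = 134/3 + (1/9)·349.5 = 83.5.
The subsidy must fill the gap: s = ps − pb = 83.5 − 38.5 = 45.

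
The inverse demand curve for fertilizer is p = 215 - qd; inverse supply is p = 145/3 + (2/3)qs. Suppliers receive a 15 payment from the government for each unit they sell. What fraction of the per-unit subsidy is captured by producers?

Pre-subsidy: 215 - q = 145/3 + (2/3)q gives q* = 100 and p* = 115.
With the subsidy, sellers receive ps = pb + 15 for each unit, where pb is the price buyers pay.
On the curves, pb = 215 - q and ps = 145/3 + (2/3)q; the wedge ps − pb = 15 gives 145/3 + (2/3)q − (215 - q) = 15, so q' = 109.
Then pb = 215 − 1·109 = 106 and ps = 145/3 + (2/3)·109 = 121.
Buyers' price falls by p* − pb = 115 − 106 = 9; sellers' price rises by ps − p* = 121 − 115 = 6.
So producers capture 6/15 = 0.4 of each unit of subsidy.

Producer share = 0.4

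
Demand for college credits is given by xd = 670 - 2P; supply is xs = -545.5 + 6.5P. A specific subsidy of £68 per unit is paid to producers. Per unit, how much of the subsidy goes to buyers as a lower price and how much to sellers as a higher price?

Pre-subsidy: 670 - 2P = -545.5 + 6.5P gives P* = 143, x* = 384.
With the subsidy, sellers receive Ps = Pb + 68 for each unit, where Pb is the price buyers pay.
Supply in terms of Pb becomes xs = -545.5 + 6.5(Pb + 68) = -103.5 + 6.5Pb. Setting this equal to demand: 670 - 2Pb = -103.5 + 6.5Pb, so Pb = 91.
Sellers receive Ps = 91 + 68 = 159; x' = 670 − 2·91 = 488.
Buyers' price falls by P* − Pb = 143 − 91 = 52; sellers' price rises by Ps − P* = 159 − 143 = 16.

Buyers gain £52 per unit; sellers gain £16 per unit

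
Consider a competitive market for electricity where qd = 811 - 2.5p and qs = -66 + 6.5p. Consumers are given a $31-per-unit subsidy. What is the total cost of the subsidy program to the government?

Government cost = 695671/36

Pre-subsidy: 811 - 2.5p = -66 + 6.5p gives p* = 877/9, q* = 10213/18.
With the rebate, buyers effectively pay pb = ps − 31, where ps is the price sellers receive.
Demand in terms of ps becomes qd = 811 − 2.5(ps − 31) = 888.5 - 2.5ps. Setting this equal to supply: 888.5 - 2.5ps = -66 + 6.5ps, so ps = 1909/18.
Buyers pay pb = 1909/18 − 31 = 1351/18; q' = -66 + 6.5·(1909/18) = 22441/36.
Government outlay = subsidy × quantity = 31 × 22441/36 = 695671/36.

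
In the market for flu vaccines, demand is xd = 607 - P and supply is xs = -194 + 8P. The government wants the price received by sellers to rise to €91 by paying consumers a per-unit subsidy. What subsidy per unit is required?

Required subsidy s = €18 per unit

At a seller price of 91, quantity supplied is -194 + 8·91 = 534.
Buyers absorb 534 only when they pay Pb with 607 − 1·Pb = 534, i.e. Pb = 73.
s = Ps − Pb = 91 − 73 = 18.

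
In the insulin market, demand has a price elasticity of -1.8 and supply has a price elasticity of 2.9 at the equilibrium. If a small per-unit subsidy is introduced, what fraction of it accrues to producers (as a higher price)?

For a small subsidy around the equilibrium, the benefit split depends on the relative slopes, which at a point are proportional to the elasticities.
Buyer share = εs/(εs + |εd|) = 2.9/(2.9 + 1.8) = 29/47; seller share = |εd|/(εs + |εd|) = 18/47.
So producers capture 18/47 of the subsidy.

Producer share = 18/47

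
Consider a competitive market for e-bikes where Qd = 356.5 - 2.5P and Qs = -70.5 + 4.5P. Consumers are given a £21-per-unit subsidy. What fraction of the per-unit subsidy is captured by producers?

Producer share = 5/14

Pre-subsidy: 356.5 - 2.5P = -70.5 + 4.5P gives P* = 61, Q* = 204.
With the rebate, buyers effectively pay Pb = Ps − 21, where Ps is the price sellers receive.
Demand in terms of Ps becomes Qd = 356.5 − 2.5(Ps − 21) = 409 - 2.5Ps. Setting this equal to supply: 409 - 2.5Ps = -70.5 + 4.5Ps, so Ps = 68.5.
Buyers pay Pb = 68.5 − 21 = 47.5; Q' = -70.5 + 4.5·68.5 = 237.75.
Buyers' price falls by P* − Pb = 61 − 47.5 = 13.5; sellers' price rises by Ps − P* = 68.5 − 61 = 7.5.
So producers capture 7.5/21 = 5/14 of each unit of subsidy.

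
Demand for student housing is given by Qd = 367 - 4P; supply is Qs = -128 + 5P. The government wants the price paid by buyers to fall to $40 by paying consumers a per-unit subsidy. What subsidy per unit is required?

At a buyer price of 40, quantity demanded is 367 − 4·40 = 207.
Sellers supply 207 only when they receive Ps with -128 + 5·Ps = 207, i.e. Ps = 67.
s = Ps − Pb = 67 − 40 = 27.

Required subsidy s = $27 per unit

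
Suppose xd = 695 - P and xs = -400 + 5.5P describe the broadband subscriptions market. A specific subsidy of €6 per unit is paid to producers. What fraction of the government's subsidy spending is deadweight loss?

DWL / government spending = 33/6911

Pre-subsidy: 695 - P = -400 + 5.5P gives P* = 2190/13, x* = 6845/13.
With the subsidy, sellers receive Ps = Pb + 6 for each unit, where Pb is the price buyers pay.
Supply in terms of Pb becomes xs = -400 + 5.5(Pb + 6) = -367 + 5.5Pb. Setting this equal to demand: 695 - Pb = -367 + 5.5Pb, so Pb = 2124/13.
Sellers receive Ps = 2124/13 + 6 = 2202/13; x' = 695 − 1·(2124/13) = 6911/13.
ΔCS = ½(6845/13 + 6911/13)(2190/13 − 2124/13) = 453948/169; ΔPS = ½(6845/13 + 6911/13)(2202/13 − 2190/13) = 82536/169.
Government spending = 6 × 6911/13 = 41466/13.
DWL = ½ × 6 × (6911/13 − 6845/13) = 198/13; fraction = (198/13) / (41466/13) = 33/6911.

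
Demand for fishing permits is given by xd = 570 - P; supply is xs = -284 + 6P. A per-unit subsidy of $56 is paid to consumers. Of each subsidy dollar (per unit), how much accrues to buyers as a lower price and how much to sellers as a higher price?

Pre-subsidy: 570 - P = -284 + 6P gives P* = 122, x* = 448.
With the rebate, buyers effectively pay Pb = Ps − 56, where Ps is the price sellers receive.
Demand in terms of Ps becomes xd = 570 − 1(Ps − 56) = 626 - Ps. Setting this equal to supply: 626 - Ps = -284 + 6Ps, so Ps = 130.
Buyers pay Pb = 130 − 56 = 74; x' = -284 + 6·130 = 496.
Buyers' price falls by P* − Pb = 122 − 74 = 48; sellers' price rises by Ps − P* = 130 − 122 = 8.

Buyers gain $48 per unit; sellers gain $8 per unit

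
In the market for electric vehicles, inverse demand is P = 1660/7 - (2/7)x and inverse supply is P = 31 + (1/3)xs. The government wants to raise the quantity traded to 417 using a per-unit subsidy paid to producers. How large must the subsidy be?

At x = 417, from the demand curve buyers pay Pb = 1660/7 − (2/7)·417 = 118; from the supply curve sellers need Ps = 31 + (1/3)·417 = 170.
The subsidy must fill the gap: s = Ps − Pb = 170 − 118 = 52.

Required subsidy s = 52 per unit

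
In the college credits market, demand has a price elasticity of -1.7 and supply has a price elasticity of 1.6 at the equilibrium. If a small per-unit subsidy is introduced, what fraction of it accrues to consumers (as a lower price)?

For a small subsidy around the equilibrium, the benefit split depends on the relative slopes, which at a point are proportional to the elasticities.
Buyer share = εs/(εs + |εd|) = 1.6/(1.6 + 1.7) = 16/33; seller share = |εd|/(εs + |εd|) = 17/33.

Consumer share = 16/33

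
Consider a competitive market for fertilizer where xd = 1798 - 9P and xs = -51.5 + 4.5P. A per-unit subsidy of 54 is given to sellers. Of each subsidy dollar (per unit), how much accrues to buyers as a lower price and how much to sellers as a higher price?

Pre-subsidy: 1798 - 9P = -51.5 + 4.5P gives P* = 137, x* = 565.
With the subsidy, sellers receive Ps = Pb + 54 for each unit, where Pb is the price buyers pay.
Supply in terms of Pb becomes xs = -51.5 + 4.5(Pb + 54) = 191.5 + 4.5Pb. Setting this equal to demand: 1798 - 9Pb = 191.5 + 4.5Pb, so Pb = 119.
Sellers receive Ps = 119 + 54 = 173; x' = 1798 − 9·119 = 727.
Buyers' price falls by P* − Pb = 137 − 119 = 18; sellers' price rises by Ps − P* = 173 − 137 = 36.

Buyers gain 18 per unit; sellers gain 36 per unit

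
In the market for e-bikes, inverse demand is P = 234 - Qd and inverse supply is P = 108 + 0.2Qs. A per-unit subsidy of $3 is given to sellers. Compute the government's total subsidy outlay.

Pre-subsidy: 234 - Q = 108 + 0.2Q gives Q* = 105 and P* = 129.
With the subsidy, sellers receive Ps = Pb + 3 for each unit, where Pb is the price buyers pay.
On the curves, Pb = 234 - Q and Ps = 108 + 0.2Q; the wedge Ps − Pb = 3 gives 108 + 0.2Q − (234 - Q) = 3, so Q' = 107.5.
Then Pb = 234 − 1·107.5 = 126.5 and Ps = 108 + 0.2·107.5 = 129.5.
Government outlay = subsidy × quantity = 3 × 107.5 = 322.5.

Government cost = $322.5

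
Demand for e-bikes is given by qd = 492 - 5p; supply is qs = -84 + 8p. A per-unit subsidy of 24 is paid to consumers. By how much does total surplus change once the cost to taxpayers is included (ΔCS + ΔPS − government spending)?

Net change in total surplus = -11520/13

Pre-subsidy: 492 - 5p = -84 + 8p gives p* = 576/13, q* = 3516/13.
With the rebate, buyers effectively pay pb = ps − 24, where ps is the price sellers receive.
Demand in terms of ps becomes qd = 492 − 5(ps − 24) = 612 - 5ps. Setting this equal to supply: 612 - 5ps = -84 + 8ps, so ps = 696/13.
Buyers pay pb = 696/13 − 24 = 384/13; q' = -84 + 8·(696/13) = 4476/13.
ΔCS = ½(3516/13 + 4476/13)(576/13 − 384/13) = 767232/169; ΔPS = ½(3516/13 + 4476/13)(696/13 − 576/13) = 479520/169.
Government spending = 24 × 4476/13 = 107424/13.
Net change = 767232/169 + 479520/169 − 107424/13 = -11520/13. The loss equals the DWL triangle ½·24·960/13.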